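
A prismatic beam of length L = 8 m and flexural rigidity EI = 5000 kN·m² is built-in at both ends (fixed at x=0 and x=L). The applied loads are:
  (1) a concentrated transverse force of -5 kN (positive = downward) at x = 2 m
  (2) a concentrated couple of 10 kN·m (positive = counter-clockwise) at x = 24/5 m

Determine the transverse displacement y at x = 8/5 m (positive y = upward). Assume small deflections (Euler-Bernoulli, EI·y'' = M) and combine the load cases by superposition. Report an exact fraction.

y(8/5) = 227/781250 m

Load 1 — point force P=-5 kN at a=2 m (b=L-a=6):
  y_1 = -Pb²x²(3aL-(3a+b)x)/(6L³EI)  [x≤a] = -(-5)·6²·(8/5)²·(3·2·8-(3·2+6)·(8/5))/(6·8³·5000) = 27/31250 m
Load 2 — applied couple M₀=10 kN·m at a=24/5 m (b=L-a=16/5):
  y_2 = (R_Ax³/6 - M_Ax²/2)/EI  [x≤a] with R_A=9/5, M_A=16/5 = ((9/5)·(8/5)³/6 - (16/5)·(8/5)²/2)/5000 = -224/390625 m
Superposition: y = Σ y_i = 227/781250 m ≈ 0.000291 m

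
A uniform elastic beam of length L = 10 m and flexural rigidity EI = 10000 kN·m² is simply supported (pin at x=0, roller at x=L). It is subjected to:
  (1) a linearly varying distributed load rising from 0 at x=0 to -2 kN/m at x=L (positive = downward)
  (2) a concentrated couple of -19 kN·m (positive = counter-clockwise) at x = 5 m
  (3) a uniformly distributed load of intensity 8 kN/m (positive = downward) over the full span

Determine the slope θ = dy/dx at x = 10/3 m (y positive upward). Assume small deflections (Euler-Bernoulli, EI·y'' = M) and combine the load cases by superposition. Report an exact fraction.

Load 1 — triangular load w₀=-2 kN/m (0→w₀ over full span):
  θ_1 = -w₀(7L⁴-30L²x²+15x⁴)/(360LEI) = -(-2)·(7·10⁴-30·10²·(10/3)²+15·(10/3)⁴)/(360·10·10000) = 13/6075 rad
Load 2 — applied couple M₀=-19 kN·m at a=5 m (b=L-a=5):
  θ_2 = (M₀x²/(2L)+C₁)/EI  [x≤a] with C₁=M₀(3b²-L²)/(6L)=95/12 = ((-19)·(10/3)²/(2·10)+(95/12))/10000 = -19/72000 rad
Load 3 — uniform load w=8 kN/m over full span:
  θ_3 = -w(L³-6Lx²+4x³)/(24EI) = -8·(10³-6·10·(10/3)²+4·(10/3)³)/(24·10000) = -13/810 rad
Superposition: θ = Σ θ_i = -27553/1944000 rad ≈ -0.014173 rad

θ(10/3) = -27553/1944000 rad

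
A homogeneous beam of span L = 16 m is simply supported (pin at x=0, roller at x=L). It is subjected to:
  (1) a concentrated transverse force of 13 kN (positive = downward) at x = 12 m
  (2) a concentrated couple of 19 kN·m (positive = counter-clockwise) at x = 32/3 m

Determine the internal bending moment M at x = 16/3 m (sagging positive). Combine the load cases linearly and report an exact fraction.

M(16/3) = 71/3 kN·m

Load 1 — point force P=13 kN at a=12 m (b=L-a=4):
  M_1 = Pbx/L  [x≤a] = 13·4·(16/3)/16 = 52/3 kN·m
Load 2 — applied couple M₀=19 kN·m at a=32/3 m (b=L-a=16/3):
  M_2 = M₀x/L  [x≤a] = 19·(16/3)/16 = 19/3 kN·m
Superposition: M = Σ M_i = 71/3 kN·m ≈ 23.666667 kN·m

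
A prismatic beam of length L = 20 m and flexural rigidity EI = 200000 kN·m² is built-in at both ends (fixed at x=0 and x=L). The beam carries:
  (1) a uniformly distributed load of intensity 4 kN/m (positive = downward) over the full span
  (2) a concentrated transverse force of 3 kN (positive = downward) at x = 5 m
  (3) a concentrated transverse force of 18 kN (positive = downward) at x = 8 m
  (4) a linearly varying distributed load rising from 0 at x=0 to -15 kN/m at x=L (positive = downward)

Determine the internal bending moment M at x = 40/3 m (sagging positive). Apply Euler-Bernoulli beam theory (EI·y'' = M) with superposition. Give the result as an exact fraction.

Load 1 — uniform load w=4 kN/m over full span:
  M_1 = wLx/2 - wL²/12 - wx²/2 = 4·20·(40/3)/2 - 4·20²/12 - 4·(40/3)²/2 = 400/9 kN·m
Load 2 — point force P=3 kN at a=5 m (b=L-a=15):
  M_2 = Pa²(a+3b)(L-x)/L³ - Pa²b/L²  [x>a] = 3·5²·(5+3·15)·(20-(40/3))/20³ - 3·5²·15/20² = 5/16 kN·m
Load 3 — point force P=18 kN at a=8 m (b=L-a=12):
  M_3 = Pa²(a+3b)(L-x)/L³ - Pa²b/L²  [x>a] = 18·8²·(8+3·12)·(20-(40/3))/20³ - 18·8²·12/20² = 192/25 kN·m
Load 4 — triangular load w₀=-15 kN/m (0→w₀ over full span):
  M_4 = 3w₀Lx/20 - w₀L²/30 - w₀x³/(6L) = 3·(-15)·20·(40/3)/20 - (-15)·20²/30 - (-15)·(40/3)³/(6·20) = -2800/27 kN·m
Superposition: M = Σ M_i = -553681/10800 kN·m ≈ -51.266759 kN·m

M(40/3) = -553681/10800 kN·m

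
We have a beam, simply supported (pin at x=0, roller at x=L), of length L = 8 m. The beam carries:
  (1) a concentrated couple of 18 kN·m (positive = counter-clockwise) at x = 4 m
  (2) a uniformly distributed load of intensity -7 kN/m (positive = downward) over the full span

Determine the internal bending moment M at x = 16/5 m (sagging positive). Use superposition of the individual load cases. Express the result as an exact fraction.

Load 1 — applied couple M₀=18 kN·m at a=4 m (b=L-a=4):
  M_1 = M₀x/L  [x≤a] = 18·(16/5)/8 = 36/5 kN·m
Load 2 — uniform load w=-7 kN/m over full span:
  M_2 = wx(L-x)/2 = (-7)·(16/5)·(8-(16/5))/2 = -1344/25 kN·m
Superposition: M = Σ M_i = -1164/25 kN·m ≈ -46.560000 kN·m

M(16/5) = -1164/25 kN·m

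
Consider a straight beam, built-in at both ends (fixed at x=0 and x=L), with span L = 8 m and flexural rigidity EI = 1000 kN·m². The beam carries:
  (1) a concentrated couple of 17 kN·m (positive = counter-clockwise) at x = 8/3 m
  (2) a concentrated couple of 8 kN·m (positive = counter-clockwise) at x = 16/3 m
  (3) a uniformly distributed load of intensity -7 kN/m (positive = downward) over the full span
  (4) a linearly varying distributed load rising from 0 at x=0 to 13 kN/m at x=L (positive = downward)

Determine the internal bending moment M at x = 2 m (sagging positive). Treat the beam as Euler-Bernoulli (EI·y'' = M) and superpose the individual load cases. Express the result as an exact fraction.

Load 1 — applied couple M₀=17 kN·m at a=8/3 m (b=L-a=16/3):
  M_1 = R_Ax - M_A  [x≤a] with R_A=17/6, M_A=0 = (17/6)·2 - 0 = 17/3 kN·m
Load 2 — applied couple M₀=8 kN·m at a=16/3 m (b=L-a=8/3):
  M_2 = R_Ax - M_A  [x≤a] with R_A=4/3, M_A=8/3 = (4/3)·2 - (8/3) = 0 kN·m
Load 3 — uniform load w=-7 kN/m over full span:
  M_3 = wLx/2 - wL²/12 - wx²/2 = (-7)·8·2/2 - (-7)·8²/12 - (-7)·2²/2 = -14/3 kN·m
Load 4 — triangular load w₀=13 kN/m (0→w₀ over full span):
  M_4 = 3w₀Lx/20 - w₀L²/30 - w₀x³/(6L) = 3·13·8·2/20 - 13·8²/30 - 13·2³/(6·8) = 13/10 kN·m
Superposition: M = Σ M_i = 23/10 kN·m ≈ 2.300000 kN·m

M(2) = 23/10 kN·m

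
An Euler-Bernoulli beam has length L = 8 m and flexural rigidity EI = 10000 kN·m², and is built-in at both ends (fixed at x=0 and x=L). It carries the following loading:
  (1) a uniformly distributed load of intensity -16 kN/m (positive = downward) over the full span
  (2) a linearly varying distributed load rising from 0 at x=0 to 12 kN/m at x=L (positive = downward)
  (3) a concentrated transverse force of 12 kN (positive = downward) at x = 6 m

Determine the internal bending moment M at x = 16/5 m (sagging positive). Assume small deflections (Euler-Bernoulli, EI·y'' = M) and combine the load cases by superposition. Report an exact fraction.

Load 1 — uniform load w=-16 kN/m over full span:
  M_1 = wLx/2 - wL²/12 - wx²/2 = (-16)·8·(16/5)/2 - (-16)·8²/12 - (-16)·(16/5)²/2 = -2816/75 kN·m
Load 2 — triangular load w₀=12 kN/m (0→w₀ over full span):
  M_2 = 3w₀Lx/20 - w₀L²/30 - w₀x³/(6L) = 3·12·8·(16/5)/20 - 12·8²/30 - 12·(16/5)³/(6·8) = 1536/125 kN·m
Load 3 — point force P=12 kN at a=6 m (b=L-a=2):
  M_3 = Pb²(3a+b)x/L³ - Pab²/L²  [x≤a] = 12·2²·(3·6+2)·(16/5)/8³ - 12·6·2²/8² = 3/2 kN·m
Superposition: M = Σ M_i = -17819/750 kN·m ≈ -23.758667 kN·m

M(16/5) = -17819/750 kN·m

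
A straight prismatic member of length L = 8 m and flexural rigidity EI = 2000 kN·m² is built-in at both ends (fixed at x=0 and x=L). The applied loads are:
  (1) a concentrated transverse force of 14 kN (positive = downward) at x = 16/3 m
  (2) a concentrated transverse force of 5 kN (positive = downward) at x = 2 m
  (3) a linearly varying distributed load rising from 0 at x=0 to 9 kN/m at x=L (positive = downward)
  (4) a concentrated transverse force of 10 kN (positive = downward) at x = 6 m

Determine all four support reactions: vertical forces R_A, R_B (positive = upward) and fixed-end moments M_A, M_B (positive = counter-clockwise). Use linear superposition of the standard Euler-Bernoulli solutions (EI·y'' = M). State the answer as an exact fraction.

Load 1 — point force P=14 kN at a=16/3 m (b=L-a=8/3):
  R_A = Pb²(3a+b)/L³ = 14·(8/3)²·(3·(16/3)+(8/3))/8³ = 98/27 kN
  M_A = Pab²/L² = 14·(16/3)·(8/3)²/8² = 224/27 kN·m
  R_B = Pa²(a+3b)/L³ = 14·(16/3)²·((16/3)+3·(8/3))/8³ = 280/27 kN
  M_B = -Pa²b/L² = -14·(16/3)²·(8/3)/8² = -448/27 kN·m
Load 2 — point force P=5 kN at a=2 m (b=L-a=6):
  R_A = Pb²(3a+b)/L³ = 5·6²·(3·2+6)/8³ = 135/32 kN
  M_A = Pab²/L² = 5·2·6²/8² = 45/8 kN·m
  R_B = Pa²(a+3b)/L³ = 5·2²·(2+3·6)/8³ = 25/32 kN
  M_B = -Pa²b/L² = -5·2²·6/8² = -15/8 kN·m
Load 3 — triangular load w₀=9 kN/m (0→w₀ over full span):
  R_A = 3w₀L/20 = 3·9·8/20 = 54/5 kN
  M_A = w₀L²/30 = 9·8²/30 = 96/5 kN·m
  R_B = 7w₀L/20 = 7·9·8/20 = 126/5 kN
  M_B = -w₀L²/20 = -9·8²/20 = -144/5 kN·m
Load 4 — point force P=10 kN at a=6 m (b=L-a=2):
  R_A = Pb²(3a+b)/L³ = 10·2²·(3·6+2)/8³ = 25/16 kN
  M_A = Pab²/L² = 10·6·2²/8² = 15/4 kN·m
  R_B = Pa²(a+3b)/L³ = 10·6²·(6+3·2)/8³ = 135/16 kN
  M_B = -Pa²b/L² = -10·6²·2/8² = -45/4 kN·m
Superposition: R_A = 87311/4320 kN, M_A = 39821/1080 kN·m, R_B = 193489/4320 kN, M_B = -63199/1080 kN·m

R_A = 87311/4320 kN, M_A = 39821/1080 kN·m, R_B = 193489/4320 kN, M_B = -63199/1080 kN·m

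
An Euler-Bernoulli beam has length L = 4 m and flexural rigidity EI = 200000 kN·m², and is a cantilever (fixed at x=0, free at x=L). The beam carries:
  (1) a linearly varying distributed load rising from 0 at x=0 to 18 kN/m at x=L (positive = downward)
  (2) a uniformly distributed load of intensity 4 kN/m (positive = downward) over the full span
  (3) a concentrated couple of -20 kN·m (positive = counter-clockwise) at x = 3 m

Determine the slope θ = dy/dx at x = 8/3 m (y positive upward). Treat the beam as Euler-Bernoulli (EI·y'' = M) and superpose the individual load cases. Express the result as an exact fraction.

Load 1 — triangular load w₀=18 kN/m (0→w₀ over full span):
  θ_1 = (w₀Lx²/4-w₀L²x/3-w₀x⁴/(24L))/EI = (18·4·(8/3)²/4-18·4²·(8/3)/3-18·(8/3)⁴/(24·4))/200000 = -58/84375 rad
Load 2 — uniform load w=4 kN/m over full span:
  θ_2 = -wx(x²-3Lx+3L²)/(6EI) = -4·(8/3)·((8/3)²-3·4·(8/3)+3·4²)/(6·200000) = -52/253125 rad
Load 3 — applied couple M₀=-20 kN·m at a=3 m (b=L-a=1):
  θ_3 = M₀x/EI  [x≤a] = (-20)·(8/3)/200000 = -1/3750 rad
Superposition: θ = Σ θ_i = -587/506250 rad ≈ -0.001160 rad

θ(8/3) = -587/506250 rad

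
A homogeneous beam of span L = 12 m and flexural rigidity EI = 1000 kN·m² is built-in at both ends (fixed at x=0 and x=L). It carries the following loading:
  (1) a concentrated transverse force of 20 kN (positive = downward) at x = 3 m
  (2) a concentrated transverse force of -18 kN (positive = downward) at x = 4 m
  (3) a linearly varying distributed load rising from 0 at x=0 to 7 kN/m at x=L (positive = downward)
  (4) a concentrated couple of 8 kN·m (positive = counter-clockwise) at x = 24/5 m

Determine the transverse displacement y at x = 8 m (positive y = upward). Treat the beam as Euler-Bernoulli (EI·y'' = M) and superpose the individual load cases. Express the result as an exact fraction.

y(8) = -4781/37500 m

Load 1 — point force P=20 kN at a=3 m (b=L-a=9):
  y_1 = -Pa²(L-x)²(3bL-(3b+a)(L-x))/(6L³EI)  [x>a] = -20·3²·(12-8)²·(3·9·12-(3·9+3)·(12-8))/(6·12³·1000) = -17/300 m
Load 2 — point force P=-18 kN at a=4 m (b=L-a=8):
  y_2 = -Pa²(L-x)²(3bL-(3b+a)(L-x))/(6L³EI)  [x>a] = -(-18)·4²·(12-8)²·(3·8·12-(3·8+4)·(12-8))/(6·12³·1000) = 88/1125 m
Load 3 — triangular load w₀=7 kN/m (0→w₀ over full span):
  y_3 = -w₀x²(L-x)²(x+2L)/(120LEI) = -7·8²·(12-8)²·(8+2·12)/(120·12·1000) = -896/5625 m
Load 4 — applied couple M₀=8 kN·m at a=24/5 m (b=L-a=36/5):
  y_4 = (R_Ax³/6 - M_Ax²/2 - M₀(x-a)²/2)/EI  [x>a] with R_A=24/25, M_A=24/25 = ((24/25)·8³/6 - (24/25)·8²/2 - 8·(8-(24/5))²/2)/1000 = 32/3125 m
Superposition: y = Σ y_i = -4781/37500 m ≈ -0.127493 m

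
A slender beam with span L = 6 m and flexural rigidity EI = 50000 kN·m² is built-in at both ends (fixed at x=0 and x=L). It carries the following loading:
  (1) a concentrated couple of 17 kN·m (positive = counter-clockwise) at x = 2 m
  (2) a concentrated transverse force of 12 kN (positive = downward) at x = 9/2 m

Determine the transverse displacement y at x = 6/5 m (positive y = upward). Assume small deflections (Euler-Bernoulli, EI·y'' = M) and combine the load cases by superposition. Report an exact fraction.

y(6/5) = -401/25000000 m

Load 1 — applied couple M₀=17 kN·m at a=2 m (b=L-a=4):
  y_1 = (R_Ax³/6 - M_Ax²/2)/EI  [x≤a] with R_A=34/9, M_A=0 = ((34/9)·(6/5)³/6 - 0·(6/5)²/2)/50000 = 17/781250 m
Load 2 — point force P=12 kN at a=9/2 m (b=L-a=3/2):
  y_2 = -Pb²x²(3aL-(3a+b)x)/(6L³EI)  [x≤a] = -12·(3/2)²·(6/5)²·(3·(9/2)·6-(3·(9/2)+(3/2))·(6/5))/(6·6³·50000) = -189/5000000 m
Superposition: y = Σ y_i = -401/25000000 m ≈ -0.000016 m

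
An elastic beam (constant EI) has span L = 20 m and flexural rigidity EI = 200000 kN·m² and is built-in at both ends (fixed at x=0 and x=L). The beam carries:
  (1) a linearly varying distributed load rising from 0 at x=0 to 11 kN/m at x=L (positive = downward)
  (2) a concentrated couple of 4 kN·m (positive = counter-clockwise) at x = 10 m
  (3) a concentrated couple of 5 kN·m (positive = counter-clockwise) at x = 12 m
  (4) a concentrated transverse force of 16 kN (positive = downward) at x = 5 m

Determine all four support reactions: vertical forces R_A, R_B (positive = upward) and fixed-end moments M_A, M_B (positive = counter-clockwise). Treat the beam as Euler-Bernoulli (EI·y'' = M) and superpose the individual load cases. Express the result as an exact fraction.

Load 1 — triangular load w₀=11 kN/m (0→w₀ over full span):
  R_A = 3w₀L/20 = 3·11·20/20 = 33 kN
  M_A = w₀L²/30 = 11·20²/30 = 440/3 kN·m
  R_B = 7w₀L/20 = 7·11·20/20 = 77 kN
  M_B = -w₀L²/20 = -11·20²/20 = -220 kN·m
Load 2 — applied couple M₀=4 kN·m at a=10 m (b=L-a=10):
  R_A = 6M₀ab/L³ = 6·4·10·10/20³ = 3/10 kN
  M_A = M₀b(2a-b)/L² = 4·10·(2·10-10)/20² = 1 kN·m
  R_B = -6M₀ab/L³ = -6·4·10·10/20³ = -3/10 kN
  M_B = M₀a(2b-a)/L² = 4·10·(2·10-10)/20² = 1 kN·m
Load 3 — applied couple M₀=5 kN·m at a=12 m (b=L-a=8):
  R_A = 6M₀ab/L³ = 6·5·12·8/20³ = 9/25 kN
  M_A = M₀b(2a-b)/L² = 5·8·(2·12-8)/20² = 8/5 kN·m
  R_B = -6M₀ab/L³ = -6·5·12·8/20³ = -9/25 kN
  M_B = M₀a(2b-a)/L² = 5·12·(2·8-12)/20² = 3/5 kN·m
Load 4 — point force P=16 kN at a=5 m (b=L-a=15):
  R_A = Pb²(3a+b)/L³ = 16·15²·(3·5+15)/20³ = 27/2 kN
  M_A = Pab²/L² = 16·5·15²/20² = 45 kN·m
  R_B = Pa²(a+3b)/L³ = 16·5²·(5+3·15)/20³ = 5/2 kN
  M_B = -Pa²b/L² = -16·5²·15/20² = -15 kN·m
Superposition: R_A = 1179/25 kN, M_A = 2914/15 kN·m, R_B = 1971/25 kN, M_B = -1167/5 kN·m

R_A = 1179/25 kN, M_A = 2914/15 kN·m, R_B = 1971/25 kN, M_B = -1167/5 kN·m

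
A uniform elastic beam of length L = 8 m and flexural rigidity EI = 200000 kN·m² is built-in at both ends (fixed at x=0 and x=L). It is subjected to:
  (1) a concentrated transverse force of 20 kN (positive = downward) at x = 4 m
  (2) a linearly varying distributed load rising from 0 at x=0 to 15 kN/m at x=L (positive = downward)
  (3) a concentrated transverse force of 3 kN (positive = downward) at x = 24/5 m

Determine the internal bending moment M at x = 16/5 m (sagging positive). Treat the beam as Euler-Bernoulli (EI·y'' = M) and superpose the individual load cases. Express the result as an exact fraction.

Load 1 — point force P=20 kN at a=4 m (b=L-a=4):
  M_1 = Pb²(3a+b)x/L³ - Pab²/L²  [x≤a] = 20·4²·(3·4+4)·(16/5)/8³ - 20·4·4²/8² = 12 kN·m
Load 2 — triangular load w₀=15 kN/m (0→w₀ over full span):
  M_2 = 3w₀Lx/20 - w₀L²/30 - w₀x³/(6L) = 3·15·8·(16/5)/20 - 15·8²/30 - 15·(16/5)³/(6·8) = 384/25 kN·m
Load 3 — point force P=3 kN at a=24/5 m (b=L-a=16/5):
  M_3 = Pb²(3a+b)x/L³ - Pab²/L²  [x≤a] = 3·(16/5)²·(3·(24/5)+(16/5))·(16/5)/8³ - 3·(24/5)·(16/5)²/8² = 672/625 kN·m
Superposition: M = Σ M_i = 17772/625 kN·m ≈ 28.435200 kN·m

M(16/5) = 17772/625 kN·m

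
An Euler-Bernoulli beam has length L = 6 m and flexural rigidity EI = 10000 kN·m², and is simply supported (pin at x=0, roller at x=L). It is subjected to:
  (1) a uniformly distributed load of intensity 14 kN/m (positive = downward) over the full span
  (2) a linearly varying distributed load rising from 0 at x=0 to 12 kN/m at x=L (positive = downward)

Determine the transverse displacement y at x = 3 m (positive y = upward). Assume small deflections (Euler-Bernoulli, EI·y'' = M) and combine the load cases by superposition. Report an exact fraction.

y(3) = -27/800 m

Load 1 — uniform load w=14 kN/m over full span:
  y_1 = -wx(L³-2Lx²+x³)/(24EI) = -14·3·(6³-2·6·3²+3³)/(24·10000) = -189/8000 m
Load 2 — triangular load w₀=12 kN/m (0→w₀ over full span):
  y_2 = -w₀x(7L⁴-10L²x²+3x⁴)/(360LEI) = -12·3·(7·6⁴-10·6²·3²+3·3⁴)/(360·6·10000) = -81/8000 m
Superposition: y = Σ y_i = -27/800 m ≈ -0.033750 m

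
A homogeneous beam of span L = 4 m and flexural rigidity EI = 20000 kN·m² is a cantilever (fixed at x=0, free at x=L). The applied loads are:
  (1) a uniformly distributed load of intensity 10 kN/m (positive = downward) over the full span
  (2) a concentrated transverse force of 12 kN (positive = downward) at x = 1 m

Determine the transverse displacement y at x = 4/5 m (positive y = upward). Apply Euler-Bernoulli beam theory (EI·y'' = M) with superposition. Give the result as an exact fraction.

y(4/5) = -59/46875 m

Load 1 — uniform load w=10 kN/m over full span:
  y_1 = -wx²(x²-4Lx+6L²)/(24EI) = -10·(4/5)²·((4/5)²-4·4·(4/5)+6·4²)/(24·20000) = -262/234375 m
Load 2 — point force P=12 kN at a=1 m (b=L-a=3):
  y_2 = -Px²(3a-x)/(6EI)  [x≤a] = -12·(4/5)²·(3·1-(4/5))/(6·20000) = -11/78125 m
Superposition: y = Σ y_i = -59/46875 m ≈ -0.001259 m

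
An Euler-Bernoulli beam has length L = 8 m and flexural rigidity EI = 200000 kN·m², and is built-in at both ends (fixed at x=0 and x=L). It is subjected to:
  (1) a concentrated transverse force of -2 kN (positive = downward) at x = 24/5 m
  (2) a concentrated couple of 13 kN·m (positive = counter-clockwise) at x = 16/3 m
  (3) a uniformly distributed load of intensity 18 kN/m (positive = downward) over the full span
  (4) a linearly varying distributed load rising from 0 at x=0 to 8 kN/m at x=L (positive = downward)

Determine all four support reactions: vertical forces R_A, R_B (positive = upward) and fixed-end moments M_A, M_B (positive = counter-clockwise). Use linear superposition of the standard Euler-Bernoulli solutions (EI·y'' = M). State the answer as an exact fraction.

R_A = 62297/750 kN, M_A = 14483/125 kN·m, R_B = 68203/750 kN, M_B = -14912/125 kN·m

Load 1 — point force P=-2 kN at a=24/5 m (b=L-a=16/5):
  R_A = Pb²(3a+b)/L³ = (-2)·(16/5)²·(3·(24/5)+(16/5))/8³ = -88/125 kN
  M_A = Pab²/L² = (-2)·(24/5)·(16/5)²/8² = -192/125 kN·m
  R_B = Pa²(a+3b)/L³ = (-2)·(24/5)²·((24/5)+3·(16/5))/8³ = -162/125 kN
  M_B = -Pa²b/L² = -(-2)·(24/5)²·(16/5)/8² = 288/125 kN·m
Load 2 — applied couple M₀=13 kN·m at a=16/3 m (b=L-a=8/3):
  R_A = 6M₀ab/L³ = 6·13·(16/3)·(8/3)/8³ = 13/6 kN
  M_A = M₀b(2a-b)/L² = 13·(8/3)·(2·(16/3)-(8/3))/8² = 13/3 kN·m
  R_B = -6M₀ab/L³ = -6·13·(16/3)·(8/3)/8³ = -13/6 kN
  M_B = M₀a(2b-a)/L² = 13·(16/3)·(2·(8/3)-(16/3))/8² = 0 kN·m
Load 3 — uniform load w=18 kN/m over full span:
  R_A = wL/2 = 18·8/2 = 72 kN
  M_A = wL²/12 = 18·8²/12 = 96 kN·m
  R_B = wL/2 = 18·8/2 = 72 kN
  M_B = -wL²/12 = -18·8²/12 = -96 kN·m
Load 4 — triangular load w₀=8 kN/m (0→w₀ over full span):
  R_A = 3w₀L/20 = 3·8·8/20 = 48/5 kN
  M_A = w₀L²/30 = 8·8²/30 = 256/15 kN·m
  R_B = 7w₀L/20 = 7·8·8/20 = 112/5 kN
  M_B = -w₀L²/20 = -8·8²/20 = -128/5 kN·m
Superposition: R_A = 62297/750 kN, M_A = 14483/125 kN·m, R_B = 68203/750 kN, M_B = -14912/125 kN·m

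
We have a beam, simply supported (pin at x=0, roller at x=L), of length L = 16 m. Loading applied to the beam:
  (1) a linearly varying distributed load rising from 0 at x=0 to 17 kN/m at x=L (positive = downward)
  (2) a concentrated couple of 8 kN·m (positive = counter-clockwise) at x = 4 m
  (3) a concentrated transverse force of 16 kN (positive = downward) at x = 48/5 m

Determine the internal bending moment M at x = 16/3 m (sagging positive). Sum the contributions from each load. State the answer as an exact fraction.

Load 1 — triangular load w₀=17 kN/m (0→w₀ over full span):
  M_1 = w₀Lx/6 - w₀x³/(6L) = 17·16·(16/3)/6 - 17·(16/3)³/(6·16) = 17408/81 kN·m
Load 2 — applied couple M₀=8 kN·m at a=4 m (b=L-a=12):
  M_2 = M₀x/L - M₀  [x>a] = 8·(16/3)/16 - 8 = -16/3 kN·m
Load 3 — point force P=16 kN at a=48/5 m (b=L-a=32/5):
  M_3 = Pbx/L  [x≤a] = 16·(32/5)·(16/3)/16 = 512/15 kN·m
Superposition: M = Σ M_i = 98704/405 kN·m ≈ 243.713580 kN·m

M(16/3) = 98704/405 kN·m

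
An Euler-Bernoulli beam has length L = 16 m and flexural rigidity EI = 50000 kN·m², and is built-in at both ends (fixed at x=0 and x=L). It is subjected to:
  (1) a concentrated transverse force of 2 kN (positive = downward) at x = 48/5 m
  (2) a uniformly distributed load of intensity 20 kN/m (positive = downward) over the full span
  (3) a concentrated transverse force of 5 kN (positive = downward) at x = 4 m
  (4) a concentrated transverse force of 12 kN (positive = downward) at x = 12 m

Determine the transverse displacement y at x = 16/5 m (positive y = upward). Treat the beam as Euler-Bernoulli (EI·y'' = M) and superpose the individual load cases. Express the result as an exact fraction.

y(16/5) = -4337066/146484375 m

Load 1 — point force P=2 kN at a=48/5 m (b=L-a=32/5):
  y_1 = -Pb²x²(3aL-(3a+b)x)/(6L³EI)  [x≤a] = -2·(32/5)²·(16/5)²·(3·(48/5)·16-(3·(48/5)+(32/5))·(16/5))/(6·16³·50000) = -34816/146484375 m
Load 2 — uniform load w=20 kN/m over full span:
  y_2 = -wx²(L-x)²/(24EI) = -20·(16/5)²·(16-(16/5))²/(24·50000) = -32768/1171875 m
Load 3 — point force P=5 kN at a=4 m (b=L-a=12):
  y_3 = -Pb²x²(3aL-(3a+b)x)/(6L³EI)  [x≤a] = -5·12²·(16/5)²·(3·4·16-(3·4+12)·(16/5))/(6·16³·50000) = -54/78125 m
Load 4 — point force P=12 kN at a=12 m (b=L-a=4):
  y_4 = -Pb²x²(3aL-(3a+b)x)/(6L³EI)  [x≤a] = -12·4²·(16/5)²·(3·12·16-(3·12+4)·(16/5))/(6·16³·50000) = -56/78125 m
Superposition: y = Σ y_i = -4337066/146484375 m ≈ -0.029608 m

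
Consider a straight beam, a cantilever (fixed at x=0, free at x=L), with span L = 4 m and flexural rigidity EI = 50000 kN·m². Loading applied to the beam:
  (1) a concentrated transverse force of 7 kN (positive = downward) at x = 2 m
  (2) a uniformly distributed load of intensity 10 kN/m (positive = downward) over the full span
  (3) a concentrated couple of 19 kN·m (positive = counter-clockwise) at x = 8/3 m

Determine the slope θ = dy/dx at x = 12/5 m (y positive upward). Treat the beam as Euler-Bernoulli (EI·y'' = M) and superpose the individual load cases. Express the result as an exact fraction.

Load 1 — point force P=7 kN at a=2 m (b=L-a=2):
  θ_1 = -Pa²/(2EI)  [x>a] = -7·2²/(2·50000) = -7/25000 rad
Load 2 — uniform load w=10 kN/m over full span:
  θ_2 = -wx(x²-3Lx+3L²)/(6EI) = -10·(12/5)·((12/5)²-3·4·(12/5)+3·4²)/(6·50000) = -156/78125 rad
Load 3 — applied couple M₀=19 kN·m at a=8/3 m (b=L-a=4/3):
  θ_3 = M₀x/EI  [x≤a] = 19·(12/5)/50000 = 57/62500 rad
Superposition: θ = Σ θ_i = -853/625000 rad ≈ -0.001365 rad

θ(12/5) = -853/625000 rad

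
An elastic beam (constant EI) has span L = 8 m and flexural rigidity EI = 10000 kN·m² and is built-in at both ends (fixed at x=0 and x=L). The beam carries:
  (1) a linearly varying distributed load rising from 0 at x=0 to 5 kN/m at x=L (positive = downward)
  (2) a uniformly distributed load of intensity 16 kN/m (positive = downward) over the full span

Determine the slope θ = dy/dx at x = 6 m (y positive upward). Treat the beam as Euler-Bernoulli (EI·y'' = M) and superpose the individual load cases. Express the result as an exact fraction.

θ(6) = 297/40000 rad

Load 1 — triangular load w₀=5 kN/m (0→w₀ over full span):
  θ_1 = -w₀(2x(L-x)(L-2x)(x+2L)+x²(L-x)²)/(120LEI) = -5·(2·6·(8-6)·(8-2·6)·(6+2·8)+6²·(8-6)²)/(120·8·10000) = 41/40000 rad
Load 2 — uniform load w=16 kN/m over full span:
  θ_2 = -wx(L-x)(L-2x)/(12EI) = -16·6·(8-6)·(8-2·6)/(12·10000) = 4/625 rad
Superposition: θ = Σ θ_i = 297/40000 rad ≈ 0.007425 rad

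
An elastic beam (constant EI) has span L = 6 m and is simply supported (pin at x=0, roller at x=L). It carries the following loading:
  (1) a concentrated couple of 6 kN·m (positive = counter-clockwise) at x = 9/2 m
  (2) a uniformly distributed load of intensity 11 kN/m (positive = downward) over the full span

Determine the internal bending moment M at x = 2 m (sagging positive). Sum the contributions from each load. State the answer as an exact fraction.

Load 1 — applied couple M₀=6 kN·m at a=9/2 m (b=L-a=3/2):
  M_1 = M₀x/L  [x≤a] = 6·2/6 = 2 kN·m
Load 2 — uniform load w=11 kN/m over full span:
  M_2 = wx(L-x)/2 = 11·2·(6-2)/2 = 44 kN·m
Superposition: M = Σ M_i = 46 kN·m ≈ 46.000000 kN·m

M(2) = 46 kN·m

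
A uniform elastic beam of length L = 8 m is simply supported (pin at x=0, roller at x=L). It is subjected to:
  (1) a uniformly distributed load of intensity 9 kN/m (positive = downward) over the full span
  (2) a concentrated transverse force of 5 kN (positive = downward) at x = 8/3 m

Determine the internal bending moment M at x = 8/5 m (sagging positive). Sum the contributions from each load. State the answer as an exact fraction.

Load 1 — uniform load w=9 kN/m over full span:
  M_1 = wx(L-x)/2 = 9·(8/5)·(8-(8/5))/2 = 1152/25 kN·m
Load 2 — point force P=5 kN at a=8/3 m (b=L-a=16/3):
  M_2 = Pbx/L  [x≤a] = 5·(16/3)·(8/5)/8 = 16/3 kN·m
Superposition: M = Σ M_i = 3856/75 kN·m ≈ 51.413333 kN·m

M(8/5) = 3856/75 kN·m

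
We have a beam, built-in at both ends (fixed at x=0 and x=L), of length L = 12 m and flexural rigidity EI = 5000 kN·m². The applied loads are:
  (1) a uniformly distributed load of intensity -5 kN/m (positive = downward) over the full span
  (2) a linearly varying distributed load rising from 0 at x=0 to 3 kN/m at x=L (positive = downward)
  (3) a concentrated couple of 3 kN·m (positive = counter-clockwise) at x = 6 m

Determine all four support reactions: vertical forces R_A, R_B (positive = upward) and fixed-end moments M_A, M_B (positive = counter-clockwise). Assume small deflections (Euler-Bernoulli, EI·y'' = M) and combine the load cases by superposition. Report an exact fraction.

Load 1 — uniform load w=-5 kN/m over full span:
  R_A = wL/2 = (-5)·12/2 = -30 kN
  M_A = wL²/12 = (-5)·12²/12 = -60 kN·m
  R_B = wL/2 = (-5)·12/2 = -30 kN
  M_B = -wL²/12 = -(-5)·12²/12 = 60 kN·m
Load 2 — triangular load w₀=3 kN/m (0→w₀ over full span):
  R_A = 3w₀L/20 = 3·3·12/20 = 27/5 kN
  M_A = w₀L²/30 = 3·12²/30 = 72/5 kN·m
  R_B = 7w₀L/20 = 7·3·12/20 = 63/5 kN
  M_B = -w₀L²/20 = -3·12²/20 = -108/5 kN·m
Load 3 — applied couple M₀=3 kN·m at a=6 m (b=L-a=6):
  R_A = 6M₀ab/L³ = 6·3·6·6/12³ = 3/8 kN
  M_A = M₀b(2a-b)/L² = 3·6·(2·6-6)/12² = 3/4 kN·m
  R_B = -6M₀ab/L³ = -6·3·6·6/12³ = -3/8 kN
  M_B = M₀a(2b-a)/L² = 3·6·(2·6-6)/12² = 3/4 kN·m
Superposition: R_A = -969/40 kN, M_A = -897/20 kN·m, R_B = -711/40 kN, M_B = 783/20 kN·m

R_A = -969/40 kN, M_A = -897/20 kN·m, R_B = -711/40 kN, M_B = 783/20 kN·m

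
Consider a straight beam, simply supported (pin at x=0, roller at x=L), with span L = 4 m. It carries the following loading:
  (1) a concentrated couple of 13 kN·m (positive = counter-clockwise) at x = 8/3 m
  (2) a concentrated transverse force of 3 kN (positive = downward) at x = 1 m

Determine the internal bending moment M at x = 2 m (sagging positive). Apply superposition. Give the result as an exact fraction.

Load 1 — applied couple M₀=13 kN·m at a=8/3 m (b=L-a=4/3):
  M_1 = M₀x/L  [x≤a] = 13·2/4 = 13/2 kN·m
Load 2 — point force P=3 kN at a=1 m (b=L-a=3):
  M_2 = Pa(L-x)/L  [x>a] = 3·1·(4-2)/4 = 3/2 kN·m
Superposition: M = Σ M_i = 8 kN·m ≈ 8.000000 kN·m

M(2) = 8 kN·m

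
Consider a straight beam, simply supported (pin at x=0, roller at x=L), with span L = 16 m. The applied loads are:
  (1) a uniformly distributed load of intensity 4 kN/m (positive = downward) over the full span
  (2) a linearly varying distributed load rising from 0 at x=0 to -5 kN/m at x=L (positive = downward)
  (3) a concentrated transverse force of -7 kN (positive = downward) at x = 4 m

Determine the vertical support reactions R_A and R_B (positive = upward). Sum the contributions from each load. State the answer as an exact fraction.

R_A = 161/12 kN, R_B = 43/12 kN

Load 1 — uniform load w=4 kN/m over full span:
  R_A = wL/2 = 4·16/2 = 32 kN
  R_B = wL/2 = 4·16/2 = 32 kN
Load 2 — triangular load w₀=-5 kN/m (0→w₀ over full span):
  R_A = w₀L/6 = (-5)·16/6 = -40/3 kN
  R_B = w₀L/3 = (-5)·16/3 = -80/3 kN
Load 3 — point force P=-7 kN at a=4 m (b=L-a=12):
  R_A = Pb/L = (-7)·12/16 = -21/4 kN
  R_B = Pa/L = (-7)·4/16 = -7/4 kN
Superposition: R_A = 161/12 kN, R_B = 43/12 kN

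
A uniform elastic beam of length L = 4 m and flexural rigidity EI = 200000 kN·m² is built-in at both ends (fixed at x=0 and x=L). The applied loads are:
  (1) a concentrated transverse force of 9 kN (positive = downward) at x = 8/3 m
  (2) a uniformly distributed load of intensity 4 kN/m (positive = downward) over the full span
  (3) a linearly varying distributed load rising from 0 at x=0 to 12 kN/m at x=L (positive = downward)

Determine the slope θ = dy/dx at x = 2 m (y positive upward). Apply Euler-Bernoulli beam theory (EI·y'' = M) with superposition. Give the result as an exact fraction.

Load 1 — point force P=9 kN at a=8/3 m (b=L-a=4/3):
  θ_1 = -Pb²x(2aL-(3a+b)x)/(2L³EI)  [x≤a] = -9·(4/3)²·2·(2·(8/3)·4-(3·(8/3)+(4/3))·2)/(2·4³·200000) = -1/300000 rad
Load 2 — uniform load w=4 kN/m over full span:
  θ_2 = -wx(L-x)(L-2x)/(12EI) = -4·2·(4-2)·(4-2·2)/(12·200000) = 0 rad
Load 3 — triangular load w₀=12 kN/m (0→w₀ over full span):
  θ_3 = -w₀(2x(L-x)(L-2x)(x+2L)+x²(L-x)²)/(120LEI) = -12·(2·2·(4-2)·(4-2·2)·(2+2·4)+2²·(4-2)²)/(120·4·200000) = -1/500000 rad
Superposition: θ = Σ θ_i = -1/187500 rad ≈ -0.000005 rad

θ(2) = -1/187500 rad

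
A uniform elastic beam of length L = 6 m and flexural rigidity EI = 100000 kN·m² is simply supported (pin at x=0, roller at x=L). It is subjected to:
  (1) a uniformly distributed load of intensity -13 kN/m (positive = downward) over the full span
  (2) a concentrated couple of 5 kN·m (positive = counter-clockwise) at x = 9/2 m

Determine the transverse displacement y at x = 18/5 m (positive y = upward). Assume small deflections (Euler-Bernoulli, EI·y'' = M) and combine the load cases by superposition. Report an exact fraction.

y(18/5) = 1003851/500000000 m

Load 1 — uniform load w=-13 kN/m over full span:
  y_1 = -wx(L³-2Lx²+x³)/(24EI) = -(-13)·(18/5)·(6³-2·6·(18/5)²+(18/5)³)/(24·100000) = 32643/15625000 m
Load 2 — applied couple M₀=5 kN·m at a=9/2 m (b=L-a=3/2):
  y_2 = (M₀x³/(6L)+C₁x)/EI  [x≤a] with C₁=M₀(3b²-L²)/(6L)=-65/16 = (5·(18/5)³/(6·6)+(-65/16)·(18/5))/100000 = -1629/20000000 m
Superposition: y = Σ y_i = 1003851/500000000 m ≈ 0.002008 m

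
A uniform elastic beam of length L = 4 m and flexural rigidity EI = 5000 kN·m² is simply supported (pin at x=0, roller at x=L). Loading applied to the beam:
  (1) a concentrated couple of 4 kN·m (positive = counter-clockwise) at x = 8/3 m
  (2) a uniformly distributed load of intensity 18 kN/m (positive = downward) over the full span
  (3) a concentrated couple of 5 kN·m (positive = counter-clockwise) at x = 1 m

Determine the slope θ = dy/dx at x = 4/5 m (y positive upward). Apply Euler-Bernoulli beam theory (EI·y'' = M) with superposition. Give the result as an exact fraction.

Load 1 — applied couple M₀=4 kN·m at a=8/3 m (b=L-a=4/3):
  θ_1 = (M₀x²/(2L)+C₁)/EI  [x≤a] with C₁=M₀(3b²-L²)/(6L)=-16/9 = (4·(4/5)²/(2·4)+(-16/9))/5000 = -41/140625 rad
Load 2 — uniform load w=18 kN/m over full span:
  θ_2 = -w(L³-6Lx²+4x³)/(24EI) = -18·(4³-6·4·(4/5)²+4·(4/5)³)/(24·5000) = -594/78125 rad
Load 3 — applied couple M₀=5 kN·m at a=1 m (b=L-a=3):
  θ_3 = (M₀x²/(2L)+C₁)/EI  [x≤a] with C₁=M₀(3b²-L²)/(6L)=55/24 = (5·(4/5)²/(2·4)+(55/24))/5000 = 323/600000 rad
Superposition: θ = Σ θ_i = -331039/45000000 rad ≈ -0.007356 rad

θ(4/5) = -331039/45000000 rad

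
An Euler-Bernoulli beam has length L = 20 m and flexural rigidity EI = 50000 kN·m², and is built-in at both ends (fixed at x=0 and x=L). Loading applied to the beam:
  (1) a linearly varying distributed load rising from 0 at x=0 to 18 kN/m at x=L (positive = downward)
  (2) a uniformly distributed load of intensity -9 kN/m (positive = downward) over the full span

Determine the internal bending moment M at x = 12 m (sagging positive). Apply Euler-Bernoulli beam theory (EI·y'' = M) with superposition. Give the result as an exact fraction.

Load 1 — triangular load w₀=18 kN/m (0→w₀ over full span):
  M_1 = 3w₀Lx/20 - w₀L²/30 - w₀x³/(6L) = 3·18·20·12/20 - 18·20²/30 - 18·12³/(6·20) = 744/5 kN·m
Load 2 — uniform load w=-9 kN/m over full span:
  M_2 = wLx/2 - wL²/12 - wx²/2 = (-9)·20·12/2 - (-9)·20²/12 - (-9)·12²/2 = -132 kN·m
Superposition: M = Σ M_i = 84/5 kN·m ≈ 16.800000 kN·m

M(12) = 84/5 kN·m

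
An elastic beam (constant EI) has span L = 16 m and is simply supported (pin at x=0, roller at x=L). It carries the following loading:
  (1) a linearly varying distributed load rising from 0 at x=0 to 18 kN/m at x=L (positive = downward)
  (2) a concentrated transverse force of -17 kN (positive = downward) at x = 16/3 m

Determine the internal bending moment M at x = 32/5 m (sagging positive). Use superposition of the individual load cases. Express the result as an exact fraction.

M(32/5) = 25456/125 kN·m

Load 1 — triangular load w₀=18 kN/m (0→w₀ over full span):
  M_1 = w₀Lx/6 - w₀x³/(6L) = 18·16·(32/5)/6 - 18·(32/5)³/(6·16) = 32256/125 kN·m
Load 2 — point force P=-17 kN at a=16/3 m (b=L-a=32/3):
  M_2 = Pa(L-x)/L  [x>a] = (-17)·(16/3)·(16-(32/5))/16 = -272/5 kN·m
Superposition: M = Σ M_i = 25456/125 kN·m ≈ 203.648000 kN·m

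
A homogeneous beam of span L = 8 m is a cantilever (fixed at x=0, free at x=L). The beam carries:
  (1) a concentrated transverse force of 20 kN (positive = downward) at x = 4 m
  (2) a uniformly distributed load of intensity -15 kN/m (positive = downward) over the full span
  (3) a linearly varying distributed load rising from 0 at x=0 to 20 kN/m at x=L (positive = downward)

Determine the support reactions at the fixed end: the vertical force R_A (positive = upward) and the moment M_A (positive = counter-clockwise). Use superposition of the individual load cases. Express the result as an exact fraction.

Load 1 — point force P=20 kN at a=4 m (b=L-a=4):
  R_A = P = 20 kN
  M_A = Pa = 20·4 = 80 kN·m
Load 2 — uniform load w=-15 kN/m over full span:
  R_A = wL = (-15)·8 = -120 kN
  M_A = wL²/2 = (-15)·8²/2 = -480 kN·m
Load 3 — triangular load w₀=20 kN/m (0→w₀ over full span):
  R_A = w₀L/2 = 20·8/2 = 80 kN
  M_A = w₀L²/3 = 20·8²/3 = 1280/3 kN·m
Superposition: R_A = -20 kN, M_A = 80/3 kN·m

R_A = -20 kN, M_A = 80/3 kN·m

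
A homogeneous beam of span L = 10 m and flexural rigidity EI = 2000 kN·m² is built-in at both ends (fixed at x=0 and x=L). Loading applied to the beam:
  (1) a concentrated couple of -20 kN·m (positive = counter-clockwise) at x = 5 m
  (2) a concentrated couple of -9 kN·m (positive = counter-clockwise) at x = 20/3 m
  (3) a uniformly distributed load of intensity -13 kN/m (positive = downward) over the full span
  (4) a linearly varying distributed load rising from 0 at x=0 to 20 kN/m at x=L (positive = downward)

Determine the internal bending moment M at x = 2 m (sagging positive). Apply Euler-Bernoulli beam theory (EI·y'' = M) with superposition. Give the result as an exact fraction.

M(2) = -27/5 kN·m

Load 1 — applied couple M₀=-20 kN·m at a=5 m (b=L-a=5):
  M_1 = R_Ax - M_A  [x≤a] with R_A=-3, M_A=-5 = (-3)·2 - (-5) = -1 kN·m
Load 2 — applied couple M₀=-9 kN·m at a=20/3 m (b=L-a=10/3):
  M_2 = R_Ax - M_A  [x≤a] with R_A=-6/5, M_A=-3 = (-6/5)·2 - (-3) = 3/5 kN·m
Load 3 — uniform load w=-13 kN/m over full span:
  M_3 = wLx/2 - wL²/12 - wx²/2 = (-13)·10·2/2 - (-13)·10²/12 - (-13)·2²/2 = 13/3 kN·m
Load 4 — triangular load w₀=20 kN/m (0→w₀ over full span):
  M_4 = 3w₀Lx/20 - w₀L²/30 - w₀x³/(6L) = 3·20·10·2/20 - 20·10²/30 - 20·2³/(6·10) = -28/3 kN·m
Superposition: M = Σ M_i = -27/5 kN·m ≈ -5.400000 kN·m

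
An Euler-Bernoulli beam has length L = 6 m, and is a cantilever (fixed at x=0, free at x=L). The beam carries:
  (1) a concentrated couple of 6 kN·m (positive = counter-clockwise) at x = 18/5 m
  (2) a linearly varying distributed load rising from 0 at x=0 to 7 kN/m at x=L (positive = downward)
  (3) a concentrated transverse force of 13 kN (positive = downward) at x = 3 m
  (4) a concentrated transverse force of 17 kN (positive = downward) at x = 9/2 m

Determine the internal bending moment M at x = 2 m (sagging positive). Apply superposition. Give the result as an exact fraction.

M(2) = -1675/18 kN·m

Load 1 — applied couple M₀=6 kN·m at a=18/5 m (b=L-a=12/5):
  M_1 = M₀  [x≤a] = 6 = 6 kN·m
Load 2 — triangular load w₀=7 kN/m (0→w₀ over full span):
  M_2 = w₀Lx/2 - w₀L²/3 - w₀x³/(6L) = 7·6·2/2 - 7·6²/3 - 7·2³/(6·6) = -392/9 kN·m
Load 3 — point force P=13 kN at a=3 m (b=L-a=3):
  M_3 = -P(a-x)  [x≤a] = -13·(3-2) = -13 kN·m
Load 4 — point force P=17 kN at a=9/2 m (b=L-a=3/2):
  M_4 = -P(a-x)  [x≤a] = -17·((9/2)-2) = -85/2 kN·m
Superposition: M = Σ M_i = -1675/18 kN·m ≈ -93.055556 kN·m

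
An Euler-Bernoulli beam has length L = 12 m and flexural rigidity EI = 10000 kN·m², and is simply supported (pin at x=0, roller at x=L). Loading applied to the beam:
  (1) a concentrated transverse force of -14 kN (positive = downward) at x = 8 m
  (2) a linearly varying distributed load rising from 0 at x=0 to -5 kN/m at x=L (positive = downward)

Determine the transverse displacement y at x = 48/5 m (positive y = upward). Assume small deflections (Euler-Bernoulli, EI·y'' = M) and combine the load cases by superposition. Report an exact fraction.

y(48/5) = 409288/5859375 m

Load 1 — point force P=-14 kN at a=8 m (b=L-a=4):
  y_1 = -Pa(L-x)(2Lx-a²-x²)/(6LEI)  [x>a] = -(-14)·8·(12-(48/5))·(2·12·(48/5)-8²-(48/5)²)/(6·12·10000) = 6496/234375 m
Load 2 — triangular load w₀=-5 kN/m (0→w₀ over full span):
  y_2 = -w₀x(7L⁴-10L²x²+3x⁴)/(360LEI) = -(-5)·(48/5)·(7·12⁴-10·12²·(48/5)²+3·(48/5)⁴)/(360·12·10000) = 82296/1953125 m
Superposition: y = Σ y_i = 409288/5859375 m ≈ 0.069852 m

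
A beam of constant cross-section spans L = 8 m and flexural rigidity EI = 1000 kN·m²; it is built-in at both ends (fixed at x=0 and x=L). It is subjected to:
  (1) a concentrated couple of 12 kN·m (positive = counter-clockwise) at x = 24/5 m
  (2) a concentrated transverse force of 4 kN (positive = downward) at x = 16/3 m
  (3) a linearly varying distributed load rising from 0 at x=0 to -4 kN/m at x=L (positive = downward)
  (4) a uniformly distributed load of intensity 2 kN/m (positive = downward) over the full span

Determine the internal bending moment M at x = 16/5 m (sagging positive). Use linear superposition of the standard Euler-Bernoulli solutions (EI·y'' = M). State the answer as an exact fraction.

M(16/5) = 15584/3375 kN·m

Load 1 — applied couple M₀=12 kN·m at a=24/5 m (b=L-a=16/5):
  M_1 = R_Ax - M_A  [x≤a] with R_A=54/25, M_A=96/25 = (54/25)·(16/5) - (96/25) = 384/125 kN·m
Load 2 — point force P=4 kN at a=16/3 m (b=L-a=8/3):
  M_2 = Pb²(3a+b)x/L³ - Pab²/L²  [x≤a] = 4·(8/3)²·(3·(16/3)+(8/3))·(16/5)/8³ - 4·(16/3)·(8/3)²/8² = 128/135 kN·m
Load 3 — triangular load w₀=-4 kN/m (0→w₀ over full span):
  M_3 = 3w₀Lx/20 - w₀L²/30 - w₀x³/(6L) = 3·(-4)·8·(16/5)/20 - (-4)·8²/30 - (-4)·(16/5)³/(6·8) = -512/125 kN·m
Load 4 — uniform load w=2 kN/m over full span:
  M_4 = wLx/2 - wL²/12 - wx²/2 = 2·8·(16/5)/2 - 2·8²/12 - 2·(16/5)²/2 = 352/75 kN·m
Superposition: M = Σ M_i = 15584/3375 kN·m ≈ 4.617481 kN·m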